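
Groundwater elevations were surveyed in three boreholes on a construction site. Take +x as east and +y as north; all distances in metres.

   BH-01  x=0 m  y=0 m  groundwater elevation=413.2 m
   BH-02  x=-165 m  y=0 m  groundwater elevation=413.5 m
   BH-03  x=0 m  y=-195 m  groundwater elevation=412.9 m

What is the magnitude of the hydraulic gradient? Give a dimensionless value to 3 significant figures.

∂h/∂x = (413.5 − 413.2) / (-165 − 0) = -0.001818
∂h/∂y = (412.9 − 413.2) / (-195 − 0) = +0.001538
|∇h| = √(-0.001818² + 0.001538²) = 0.002381

0.00238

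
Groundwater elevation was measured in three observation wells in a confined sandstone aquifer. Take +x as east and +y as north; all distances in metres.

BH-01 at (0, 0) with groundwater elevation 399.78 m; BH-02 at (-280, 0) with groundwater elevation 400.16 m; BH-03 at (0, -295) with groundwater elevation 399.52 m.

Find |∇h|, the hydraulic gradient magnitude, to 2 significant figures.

0.0016

∂h/∂x = (400.16 − 399.78) / (-280 − 0) = -0.001357
∂h/∂y = (399.52 − 399.78) / (-295 − 0) = +0.0008814
|∇h| = √(-0.001357² + 0.0008814²) = 0.001618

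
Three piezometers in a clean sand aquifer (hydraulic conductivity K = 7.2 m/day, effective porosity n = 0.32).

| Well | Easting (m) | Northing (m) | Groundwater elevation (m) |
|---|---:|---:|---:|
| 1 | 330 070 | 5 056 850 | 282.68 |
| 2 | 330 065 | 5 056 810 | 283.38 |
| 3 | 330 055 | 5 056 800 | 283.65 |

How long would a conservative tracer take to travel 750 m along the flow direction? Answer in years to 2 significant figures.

Differences from 1: to 2 (Δx, Δy, Δh) = (-5, -40, +0.70); to 3 = (-15, -50, +0.97).
Determinant of the coordinate differences = (-5)·(-50) − (-15)·(-40) = -350.
∂h/∂x = [(+0.70)·(-50) − (+0.97)·(-40)] / -350 = -0.01086
∂h/∂y = [(-5)·(+0.97) − (-15)·(+0.70)] / -350 = -0.01614
|∇h| = √(-0.01086² + -0.01614²) = 0.01945
Seepage velocity v = K·i/n = 7.2 × 0.01945 / 0.32 = 0.4376 m/day.
t = 750 / 0.4376 = 1714 days = 4.69 years.

4.7 years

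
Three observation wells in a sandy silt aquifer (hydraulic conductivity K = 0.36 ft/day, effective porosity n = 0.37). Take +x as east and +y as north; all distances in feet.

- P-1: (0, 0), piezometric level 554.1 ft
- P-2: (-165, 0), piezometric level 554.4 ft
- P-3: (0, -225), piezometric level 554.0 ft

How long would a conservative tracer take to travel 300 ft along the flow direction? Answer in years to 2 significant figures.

∂h/∂x = (554.4 − 554.1) / (-165 − 0) = -0.001818
∂h/∂y = (554.0 − 554.1) / (-225 − 0) = +0.0004444
|∇h| = √(-0.001818² + 0.0004444²) = 0.001872
Seepage velocity v = K·i/n = 0.36 × 0.001872 / 0.37 = 0.001821 ft/day.
t = 300 / 0.001821 = 1.647e+05 days = 451 years.

450 years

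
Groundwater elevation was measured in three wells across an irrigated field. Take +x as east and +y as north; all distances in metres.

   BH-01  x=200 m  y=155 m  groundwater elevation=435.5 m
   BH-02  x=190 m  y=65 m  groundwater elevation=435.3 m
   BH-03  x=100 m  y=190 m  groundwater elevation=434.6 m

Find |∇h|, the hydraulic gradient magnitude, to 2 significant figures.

0.0095

Differences from BH-01: to BH-02 (Δx, Δy, Δh) = (-10, -90, -0.2); to BH-03 = (-100, 35, -0.9).
Solve a·Δx + b·Δy = Δh: det = (-10)·35 − (-100)·(-90) = -9350.
∂h/∂x = [(-0.2)·35 − (-0.9)·(-90)] / -9350 = +0.009412
∂h/∂y = [(-10)·(-0.9) − (-100)·(-0.2)] / -9350 = +0.001176
|∇h| = √(0.009412² + 0.001176²) = 0.009485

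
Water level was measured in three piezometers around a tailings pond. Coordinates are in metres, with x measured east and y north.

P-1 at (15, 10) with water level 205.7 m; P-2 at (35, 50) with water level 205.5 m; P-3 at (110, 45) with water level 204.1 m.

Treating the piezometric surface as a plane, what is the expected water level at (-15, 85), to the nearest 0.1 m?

206.6 m

Three-point gradient (reference P-1): Δ to P-2 = (20, 40, -0.2), Δ to P-3 = (95, 35, -1.6).
∂h/∂x = -0.01839, ∂h/∂y = +0.004194 (det = -3100).
h(-15, 85) = 205.7 + (-0.01839)·(-30) + (+0.004194)·(75) = 205.7 +0.552 +0.315 = 206.566 m.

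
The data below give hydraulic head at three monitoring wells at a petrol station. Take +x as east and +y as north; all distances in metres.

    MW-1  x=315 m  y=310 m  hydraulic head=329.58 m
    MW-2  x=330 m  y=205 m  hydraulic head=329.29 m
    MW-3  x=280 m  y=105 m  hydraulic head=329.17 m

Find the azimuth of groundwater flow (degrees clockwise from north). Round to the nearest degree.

135°

Taking MW-1 as reference: MW-2−MW-1 = (15, -105, -0.29); MW-3−MW-1 = (-35, -205, -0.41).
Solve a·Δx + b·Δy = Δh: det = 15·(-205) − (-35)·(-105) = -6750.
∂h/∂x = [(-0.29)·(-205) − (-0.41)·(-105)] / -6750 = -0.002430
∂h/∂y = [15·(-0.41) − (-35)·(-0.29)] / -6750 = +0.002415
Flow direction (−∇h) has components (+0.002430 E, -0.002415 N).
Azimuth = atan2(E, N) = atan2(+0.002430, -0.002415) = 134.8° ≈ 135°.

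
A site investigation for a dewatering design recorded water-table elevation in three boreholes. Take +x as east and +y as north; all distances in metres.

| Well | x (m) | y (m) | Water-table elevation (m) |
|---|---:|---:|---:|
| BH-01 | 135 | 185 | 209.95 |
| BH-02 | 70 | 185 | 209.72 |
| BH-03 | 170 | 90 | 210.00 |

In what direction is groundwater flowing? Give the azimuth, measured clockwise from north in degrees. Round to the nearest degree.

With h = a·x + b·y + c and BH-01 as origin, the differences give:
  (-65)·a + 0·b = -0.23
  35·a + (-95)·b = +0.05
Eliminate b (×(-95) and ×0, subtract): 6175·a = 21.850 → a = ∂h/∂x = +0.003538
Back-substitute: b = ∂h/∂y = +0.0007773.
Flow direction (−∇h) has components (-0.003538 E, -0.0007773 N).
Azimuth = atan2(E, N) = atan2(-0.003538, -0.0007773) = 257.6° ≈ 258°.

258°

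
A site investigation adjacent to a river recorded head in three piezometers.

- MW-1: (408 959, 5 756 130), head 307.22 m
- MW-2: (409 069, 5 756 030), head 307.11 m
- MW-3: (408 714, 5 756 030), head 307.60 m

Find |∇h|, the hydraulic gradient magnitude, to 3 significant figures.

0.00144

Taking MW-1 as reference: MW-2−MW-1 = (110, -100, -0.11); MW-3−MW-1 = (-245, -100, +0.38).
Solve a·Δx + b·Δy = Δh: det = 110·(-100) − (-245)·(-100) = -35500.
∂h/∂x = [(-0.11)·(-100) − (+0.38)·(-100)] / -35500 = -0.001380
∂h/∂y = [110·(+0.38) − (-245)·(-0.11)] / -35500 = -0.0004183
|∇h| = √(-0.001380² + -0.0004183²) = 0.001442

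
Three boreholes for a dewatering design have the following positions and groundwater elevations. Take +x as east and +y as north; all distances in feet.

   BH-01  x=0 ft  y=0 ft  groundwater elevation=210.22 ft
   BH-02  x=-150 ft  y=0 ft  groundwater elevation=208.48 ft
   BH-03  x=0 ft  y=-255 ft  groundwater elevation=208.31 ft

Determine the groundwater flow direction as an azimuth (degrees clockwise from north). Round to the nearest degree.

∂h/∂x = (208.48 − 210.22) / (-150 − 0) = +0.01160
∂h/∂y = (208.31 − 210.22) / (-255 − 0) = +0.007490
Flow direction (−∇h) has components (-0.01160 E, -0.007490 N).
Azimuth = atan2(E, N) = atan2(-0.01160, -0.007490) = 237.1° ≈ 237°.

237°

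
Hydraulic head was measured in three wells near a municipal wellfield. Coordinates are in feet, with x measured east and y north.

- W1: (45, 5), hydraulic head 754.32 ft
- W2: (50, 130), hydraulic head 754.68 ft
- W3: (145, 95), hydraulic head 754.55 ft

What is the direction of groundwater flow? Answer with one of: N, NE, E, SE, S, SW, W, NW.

Differences from W1: to W2 (Δx, Δy, Δh) = (5, 125, +0.36); to W3 = (100, 90, +0.23).
Determinant of the coordinate differences = 5·90 − 100·125 = -12050.
∂h/∂x = [(+0.36)·90 − (+0.23)·125] / -12050 = -0.0003029
∂h/∂y = [5·(+0.23) − 100·(+0.36)] / -12050 = +0.002892
Flow = −∇h = (+0.0003029 east, -0.002892 north), which points south.

S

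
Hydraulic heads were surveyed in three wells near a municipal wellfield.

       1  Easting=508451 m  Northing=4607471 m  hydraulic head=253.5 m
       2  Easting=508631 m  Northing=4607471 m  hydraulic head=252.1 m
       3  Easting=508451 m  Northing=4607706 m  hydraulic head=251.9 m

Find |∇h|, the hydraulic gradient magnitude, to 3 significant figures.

∂h/∂x = (252.1 − 253.5) / (508631 − 508451) = -0.007778
∂h/∂y = (251.9 − 253.5) / (4607706 − 4607471) = -0.006809
|∇h| = √(-0.007778² + -0.006809²) = 0.01034

0.0103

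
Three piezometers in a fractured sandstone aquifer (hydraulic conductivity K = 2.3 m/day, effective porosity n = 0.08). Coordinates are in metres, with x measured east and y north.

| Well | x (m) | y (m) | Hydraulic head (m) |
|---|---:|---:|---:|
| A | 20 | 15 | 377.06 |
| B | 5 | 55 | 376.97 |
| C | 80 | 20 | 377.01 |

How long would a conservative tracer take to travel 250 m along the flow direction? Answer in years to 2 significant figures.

Differences from A: to B (Δx, Δy, Δh) = (-15, 40, -0.09); to C = (60, 5, -0.05).
Solve a·Δx + b·Δy = Δh: det = (-15)·5 − 60·40 = -2475.
∂h/∂x = [(-0.09)·5 − (-0.05)·40] / -2475 = -0.0006263
∂h/∂y = [(-15)·(-0.05) − 60·(-0.09)] / -2475 = -0.002485
|∇h| = √(-0.0006263² + -0.002485²) = 0.002563
Seepage velocity v = K·i/n = 2.3 × 0.002563 / 0.08 = 0.07369 m/day.
t = 250 / 0.07369 = 3393 days = 9.29 years.

9.3 years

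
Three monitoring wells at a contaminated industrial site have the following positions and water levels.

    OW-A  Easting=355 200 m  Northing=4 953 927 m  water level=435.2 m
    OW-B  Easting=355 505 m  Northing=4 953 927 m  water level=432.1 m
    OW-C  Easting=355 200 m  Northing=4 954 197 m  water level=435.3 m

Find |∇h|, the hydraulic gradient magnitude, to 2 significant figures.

0.010

∂h/∂x = (432.1 − 435.2) / (355505 − 355200) = -0.01016
∂h/∂y = (435.3 − 435.2) / (4954197 − 4953927) = +0.0003704
|∇h| = √(-0.01016² + 0.0003704²) = 0.01017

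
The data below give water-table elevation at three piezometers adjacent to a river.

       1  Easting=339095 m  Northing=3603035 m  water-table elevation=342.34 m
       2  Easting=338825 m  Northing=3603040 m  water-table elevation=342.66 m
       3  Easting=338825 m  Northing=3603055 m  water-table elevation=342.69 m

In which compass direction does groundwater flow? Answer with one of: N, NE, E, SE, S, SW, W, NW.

SE

With h = a·x + b·y + c and 1 as origin, the differences give:
  (-270)·a + 5·b = +0.32
  (-270)·a + 20·b = +0.35
Eliminate b (×20 and ×5, subtract): -4050·a = 4.650 → a = ∂h/∂x = -0.001148
Back-substitute: b = ∂h/∂y = +0.002000.
Flow = −∇h = (+0.001148 east, -0.002000 north), which points southeast.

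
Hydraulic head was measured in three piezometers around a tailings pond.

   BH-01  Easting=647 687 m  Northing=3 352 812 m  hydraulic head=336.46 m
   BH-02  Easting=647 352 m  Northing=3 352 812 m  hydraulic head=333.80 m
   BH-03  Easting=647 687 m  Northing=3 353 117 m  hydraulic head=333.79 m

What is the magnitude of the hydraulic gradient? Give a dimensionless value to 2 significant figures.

0.012

∂h/∂x = (333.80 − 336.46) / (647352 − 647687) = +0.007940
∂h/∂y = (333.79 − 336.46) / (3353117 − 3352812) = -0.008754
|∇h| = √(0.007940² + -0.008754²) = 0.01182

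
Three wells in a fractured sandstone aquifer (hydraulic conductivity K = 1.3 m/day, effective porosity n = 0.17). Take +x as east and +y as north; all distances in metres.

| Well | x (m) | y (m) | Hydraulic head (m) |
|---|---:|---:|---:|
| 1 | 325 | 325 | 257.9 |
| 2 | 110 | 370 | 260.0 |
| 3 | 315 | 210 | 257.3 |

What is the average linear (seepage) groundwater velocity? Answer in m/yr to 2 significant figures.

Taking 1 as reference: 2−1 = (-215, 45, +2.1); 3−1 = (-10, -115, -0.6).
Determinant of the coordinate differences = (-215)·(-115) − (-10)·45 = 25175.
∂h/∂x = [(+2.1)·(-115) − (-0.6)·45] / 25175 = -0.008520
∂h/∂y = [(-215)·(-0.6) − (-10)·(+2.1)] / 25175 = +0.005958
|∇h| = √(-0.008520² + 0.005958²) = 0.0104
Seepage velocity v = K·i/n = 1.3 × 0.0104 / 0.17 = 0.07953 m/day = 29.05 m/yr.

29 m/yr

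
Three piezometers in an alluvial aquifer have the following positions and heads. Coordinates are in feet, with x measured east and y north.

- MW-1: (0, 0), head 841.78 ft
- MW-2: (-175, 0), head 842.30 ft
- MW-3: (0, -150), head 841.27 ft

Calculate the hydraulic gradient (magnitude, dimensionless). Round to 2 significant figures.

0.0045

∂h/∂x = (842.30 − 841.78) / (-175 − 0) = -0.002971
∂h/∂y = (841.27 − 841.78) / (-150 − 0) = +0.003400
|∇h| = √(-0.002971² + 0.003400²) = 0.004515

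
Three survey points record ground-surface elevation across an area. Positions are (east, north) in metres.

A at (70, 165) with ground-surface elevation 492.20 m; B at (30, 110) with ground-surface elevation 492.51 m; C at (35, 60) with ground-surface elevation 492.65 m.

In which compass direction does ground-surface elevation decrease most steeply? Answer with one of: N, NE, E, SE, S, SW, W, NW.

NE

Taking A as reference: B−A = (-40, -55, +0.31); C−A = (-35, -105, +0.45).
Determinant of the coordinate differences = (-40)·(-105) − (-35)·(-55) = 2275.
∂z/∂x = [(+0.31)·(-105) − (+0.45)·(-55)] / 2275 = -0.003429
∂z/∂y = [(-40)·(+0.45) − (-35)·(+0.31)] / 2275 = -0.003143
Steepest decrease is along −∇f = (+0.003429 E, +0.003143 N) → northeast.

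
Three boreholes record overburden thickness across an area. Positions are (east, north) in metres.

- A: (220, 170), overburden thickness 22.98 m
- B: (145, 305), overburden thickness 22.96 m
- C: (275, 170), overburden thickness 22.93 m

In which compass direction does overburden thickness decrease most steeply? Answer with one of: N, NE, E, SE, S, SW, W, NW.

NE

With d = a·x + b·y + c and A as origin, the differences give:
  (-75)·a + 135·b = -0.02
  55·a + 0·b = -0.05
Eliminate b (×0 and ×135, subtract): -7425·a = 6.750 → a = ∂d/∂x = -0.0009091
Back-substitute: b = ∂d/∂y = -0.0006532.
Steepest decrease is along −∇f = (+0.0009091 E, +0.0006532 N) → northeast.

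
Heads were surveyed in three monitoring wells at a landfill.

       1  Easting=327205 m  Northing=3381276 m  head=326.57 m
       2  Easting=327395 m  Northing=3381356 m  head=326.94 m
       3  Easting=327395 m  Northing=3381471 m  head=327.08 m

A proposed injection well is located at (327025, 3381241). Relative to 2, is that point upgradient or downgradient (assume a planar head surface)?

Taking 1 as reference: 2−1 = (190, 80, +0.37); 3−1 = (190, 195, +0.51).
Solve a·Δx + b·Δy = Δh: det = 190·195 − 190·80 = 21850.
∂h/∂x = [(+0.37)·195 − (+0.51)·80] / 21850 = +0.001435
∂h/∂y = [190·(+0.51) − 190·(+0.37)] / 21850 = +0.001217
Head at (327025, 3381241) = 326.57 + (+0.001435)·(-180) + (+0.001217)·(-35) = 326.27 m.
That is lower than the 326.94 m at 2, so the point is downgradient.

downgradient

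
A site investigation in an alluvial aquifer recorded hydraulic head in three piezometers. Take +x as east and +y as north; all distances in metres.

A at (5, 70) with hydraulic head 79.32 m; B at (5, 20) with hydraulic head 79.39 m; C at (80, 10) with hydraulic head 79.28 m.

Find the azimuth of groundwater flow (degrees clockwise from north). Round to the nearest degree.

Taking A as reference: B−A = (0, -50, +0.07); C−A = (75, -60, -0.04).
Solve a·Δx + b·Δy = Δh: det = 0·(-60) − 75·(-50) = 3750.
∂h/∂x = [(+0.07)·(-60) − (-0.04)·(-50)] / 3750 = -0.001653
∂h/∂y = [0·(-0.04) − 75·(+0.07)] / 3750 = -0.001400
Flow direction (−∇h) has components (+0.001653 E, +0.001400 N).
Azimuth = atan2(E, N) = atan2(+0.001653, +0.001400) = 49.7° ≈ 050°.

050°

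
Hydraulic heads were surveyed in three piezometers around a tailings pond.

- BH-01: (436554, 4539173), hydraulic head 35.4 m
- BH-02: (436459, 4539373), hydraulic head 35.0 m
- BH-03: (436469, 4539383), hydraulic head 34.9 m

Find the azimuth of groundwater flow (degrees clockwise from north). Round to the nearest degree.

050°

Three-point gradient (reference BH-01): Δ to BH-02 = (-95, 200, -0.4), Δ to BH-03 = (-85, 210, -0.5).
∂h/∂x = -0.005424, ∂h/∂y = -0.004576 (det = -2950).
Flow direction (−∇h) has components (+0.005424 E, +0.004576 N).
Azimuth = atan2(E, N) = atan2(+0.005424, +0.004576) = 49.8° ≈ 050°.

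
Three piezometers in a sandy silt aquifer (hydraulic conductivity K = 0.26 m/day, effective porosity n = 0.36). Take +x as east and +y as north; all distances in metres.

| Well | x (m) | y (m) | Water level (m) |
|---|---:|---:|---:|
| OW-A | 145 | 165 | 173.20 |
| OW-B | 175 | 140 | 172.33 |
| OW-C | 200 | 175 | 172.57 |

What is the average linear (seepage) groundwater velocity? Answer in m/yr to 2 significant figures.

Differences from OW-A: to OW-B (Δx, Δy, Δh) = (30, -25, -0.87); to OW-C = (55, 10, -0.63).
Determinant of the coordinate differences = 30·10 − 55·(-25) = 1675.
∂h/∂x = [(-0.87)·10 − (-0.63)·(-25)] / 1675 = -0.01460
∂h/∂y = [30·(-0.63) − 55·(-0.87)] / 1675 = +0.01728
|∇h| = √(-0.01460² + 0.01728²) = 0.02262
Seepage velocity v = K·i/n = 0.26 × 0.02262 / 0.36 = 0.01634 m/day = 5.968 m/yr.

6.0 m/yr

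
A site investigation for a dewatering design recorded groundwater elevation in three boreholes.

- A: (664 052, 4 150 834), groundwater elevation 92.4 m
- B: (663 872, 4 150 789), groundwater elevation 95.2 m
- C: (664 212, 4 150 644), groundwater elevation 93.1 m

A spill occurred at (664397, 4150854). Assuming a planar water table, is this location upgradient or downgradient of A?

downgradient

With h = a·x + b·y + c and A as origin, the differences give:
  (-180)·a + (-45)·b = +2.8
  160·a + (-190)·b = +0.7
Eliminate b (×(-190) and ×(-45), subtract): 41400·a = -500.50 → a = ∂h/∂x = -0.01209
Back-substitute: b = ∂h/∂y = -0.01386.
Head at (664397, 4150854) = 92.4 + (-0.01209)·(345) + (-0.01386)·(20) = 87.95 m.
That is lower than the 92.4 m at A, so the point is downgradient.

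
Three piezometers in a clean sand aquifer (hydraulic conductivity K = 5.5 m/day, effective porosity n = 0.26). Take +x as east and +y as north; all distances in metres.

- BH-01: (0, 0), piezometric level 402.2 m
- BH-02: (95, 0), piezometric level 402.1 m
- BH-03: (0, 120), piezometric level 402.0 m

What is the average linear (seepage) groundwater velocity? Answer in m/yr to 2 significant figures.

∂h/∂x = (402.1 − 402.2) / (95 − 0) = -0.001053
∂h/∂y = (402.0 − 402.2) / (120 − 0) = -0.001667
|∇h| = √(-0.001053² + -0.001667²) = 0.001972
Seepage velocity v = K·i/n = 5.5 × 0.001972 / 0.26 = 0.04172 m/day = 15.24 m/yr.

15 m/yr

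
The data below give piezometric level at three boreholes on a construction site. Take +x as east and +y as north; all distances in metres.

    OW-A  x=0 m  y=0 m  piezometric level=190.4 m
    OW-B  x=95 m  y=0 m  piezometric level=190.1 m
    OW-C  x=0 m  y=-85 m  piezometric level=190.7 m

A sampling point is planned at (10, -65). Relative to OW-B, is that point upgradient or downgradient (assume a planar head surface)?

upgradient

∂h/∂x = (190.1 − 190.4) / (95 − 0) = -0.003158
∂h/∂y = (190.7 − 190.4) / (-85 − 0) = -0.003529
Head at (10, -65) = 190.4 + (-0.003158)·(10) + (-0.003529)·(-65) = 190.60 m.
That is higher than the 190.1 m at OW-B, so the point is upgradient.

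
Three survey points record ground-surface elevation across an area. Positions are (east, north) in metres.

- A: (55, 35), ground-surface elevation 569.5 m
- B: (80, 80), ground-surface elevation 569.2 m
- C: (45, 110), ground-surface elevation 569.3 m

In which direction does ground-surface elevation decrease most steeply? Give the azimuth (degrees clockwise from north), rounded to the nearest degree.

Differences from A: to B (Δx, Δy, Δh) = (25, 45, -0.3); to C = (-10, 75, -0.2).
Solve a·Δx + b·Δy = Δz: det = 25·75 − (-10)·45 = 2325.
∂z/∂x = [(-0.3)·75 − (-0.2)·45] / 2325 = -0.005806
∂z/∂y = [25·(-0.2) − (-10)·(-0.3)] / 2325 = -0.003441
Steepest decrease is along −∇f: components (+0.005806 E, +0.003441 N).
Azimuth = atan2(+0.005806, +0.003441) = 59.3° ≈ 059°.

059°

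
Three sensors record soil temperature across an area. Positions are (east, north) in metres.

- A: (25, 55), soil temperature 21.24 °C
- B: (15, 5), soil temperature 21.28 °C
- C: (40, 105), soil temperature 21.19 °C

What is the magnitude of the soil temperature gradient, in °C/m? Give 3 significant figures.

0.00204 °C/m

Three-point gradient (reference A): Δ to B = (-10, -50, +0.04), Δ to C = (15, 50, -0.05).
∂T/∂x = -0.002000, ∂T/∂y = -0.0004000 (det = 250).
|∇f| = √(-0.002000² + -0.0004000²) = 0.00204 °C/m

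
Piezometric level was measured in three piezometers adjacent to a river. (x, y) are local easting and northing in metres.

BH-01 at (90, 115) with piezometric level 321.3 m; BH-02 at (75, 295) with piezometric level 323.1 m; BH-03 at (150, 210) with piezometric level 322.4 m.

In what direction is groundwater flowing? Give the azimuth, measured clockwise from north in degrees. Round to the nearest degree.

192°

Differences from BH-01: to BH-02 (Δx, Δy, Δh) = (-15, 180, +1.8); to BH-03 = (60, 95, +1.1).
Solve a·Δx + b·Δy = Δh: det = (-15)·95 − 60·180 = -12225.
∂h/∂x = [(+1.8)·95 − (+1.1)·180] / -12225 = +0.002209
∂h/∂y = [(-15)·(+1.1) − 60·(+1.8)] / -12225 = +0.01018
Flow direction (−∇h) has components (-0.002209 E, -0.01018 N).
Azimuth = atan2(E, N) = atan2(-0.002209, -0.01018) = 192.2° ≈ 192°.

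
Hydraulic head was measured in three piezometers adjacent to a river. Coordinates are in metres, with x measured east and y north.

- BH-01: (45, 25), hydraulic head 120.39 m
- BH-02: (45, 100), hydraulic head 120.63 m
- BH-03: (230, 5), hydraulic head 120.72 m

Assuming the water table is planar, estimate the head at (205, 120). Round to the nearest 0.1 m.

121.0 m

Taking BH-01 as reference: BH-02−BH-01 = (0, 75, +0.24); BH-03−BH-01 = (185, -20, +0.33).
Determinant of the coordinate differences = 0·(-20) − 185·75 = -13875.
∂h/∂x = [(+0.24)·(-20) − (+0.33)·75] / -13875 = +0.002130
∂h/∂y = [0·(+0.33) − 185·(+0.24)] / -13875 = +0.003200
h(205, 120) = 120.39 + (+0.002130)·(160) + (+0.003200)·(95) = 120.39 +0.341 +0.304 = 121.035 m.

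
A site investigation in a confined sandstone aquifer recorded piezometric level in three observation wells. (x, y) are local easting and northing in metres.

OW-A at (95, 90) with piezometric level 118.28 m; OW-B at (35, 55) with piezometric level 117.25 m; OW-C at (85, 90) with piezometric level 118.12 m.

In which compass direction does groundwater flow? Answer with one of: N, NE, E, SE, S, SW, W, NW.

Differences from OW-A: to OW-B (Δx, Δy, Δh) = (-60, -35, -1.03); to OW-C = (-10, 0, -0.16).
Solve a·Δx + b·Δy = Δh: det = (-60)·0 − (-10)·(-35) = -350.
∂h/∂x = [(-1.03)·0 − (-0.16)·(-35)] / -350 = +0.01600
∂h/∂y = [(-60)·(-0.16) − (-10)·(-1.03)] / -350 = +0.002000
Flow = −∇h = (-0.01600 east, -0.002000 north), which points west.

W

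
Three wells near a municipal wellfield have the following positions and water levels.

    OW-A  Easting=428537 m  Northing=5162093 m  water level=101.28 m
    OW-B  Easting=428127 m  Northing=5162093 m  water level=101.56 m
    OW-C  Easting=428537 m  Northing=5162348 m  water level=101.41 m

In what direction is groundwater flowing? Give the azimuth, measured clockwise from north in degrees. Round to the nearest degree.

127°

∂h/∂x = (101.56 − 101.28) / (428127 − 428537) = -0.0006829
∂h/∂y = (101.41 − 101.28) / (5162348 − 5162093) = +0.0005098
Flow direction (−∇h) has components (+0.0006829 E, -0.0005098 N).
Azimuth = atan2(E, N) = atan2(+0.0006829, -0.0005098) = 126.7° ≈ 127°.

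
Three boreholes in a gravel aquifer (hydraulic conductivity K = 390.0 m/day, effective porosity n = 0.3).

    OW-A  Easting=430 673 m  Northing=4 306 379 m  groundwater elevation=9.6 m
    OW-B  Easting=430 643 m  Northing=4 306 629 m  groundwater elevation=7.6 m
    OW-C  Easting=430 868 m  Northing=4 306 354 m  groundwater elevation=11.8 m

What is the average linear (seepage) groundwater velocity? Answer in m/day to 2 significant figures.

Taking OW-A as reference: OW-B−OW-A = (-30, 250, -2.0); OW-C−OW-A = (195, -25, +2.2).
Solve a·Δx + b·Δy = Δh: det = (-30)·(-25) − 195·250 = -48000.
∂h/∂x = [(-2.0)·(-25) − (+2.2)·250] / -48000 = +0.01042
∂h/∂y = [(-30)·(+2.2) − 195·(-2.0)] / -48000 = -0.006750
|∇h| = √(0.01042² + -0.006750²) = 0.01242
Seepage velocity v = K·i/n = 390.0 × 0.01242 / 0.3 = 16.15 m/day.

16 m/day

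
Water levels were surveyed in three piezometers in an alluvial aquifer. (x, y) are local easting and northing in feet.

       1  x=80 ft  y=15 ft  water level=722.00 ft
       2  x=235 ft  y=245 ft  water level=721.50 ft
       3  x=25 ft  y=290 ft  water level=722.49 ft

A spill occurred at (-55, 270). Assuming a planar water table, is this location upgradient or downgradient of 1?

upgradient

Taking 1 as reference: 2−1 = (155, 230, -0.50); 3−1 = (-55, 275, +0.49).
Solve a·Δx + b·Δy = Δh: det = 155·275 − (-55)·230 = 55275.
∂h/∂x = [(-0.50)·275 − (+0.49)·230] / 55275 = -0.004526
∂h/∂y = [155·(+0.49) − (-55)·(-0.50)] / 55275 = +0.0008765
Head at (-55, 270) = 722.00 + (-0.004526)·(-135) + (+0.0008765)·(255) = 722.83 ft.
That is higher than the 722.00 ft at 1, so the point is upgradient.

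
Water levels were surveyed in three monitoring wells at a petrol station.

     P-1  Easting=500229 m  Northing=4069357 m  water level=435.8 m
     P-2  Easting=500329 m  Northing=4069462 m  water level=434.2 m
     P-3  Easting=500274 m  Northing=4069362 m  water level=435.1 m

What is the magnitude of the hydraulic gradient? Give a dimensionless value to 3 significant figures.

0.0155

With h = a·x + b·y + c and P-1 as origin, the differences give:
  100·a + 105·b = -1.6
  45·a + 5·b = -0.7
Eliminate b (×5 and ×105, subtract): -4225·a = 65.50 → a = ∂h/∂x = -0.01550
Back-substitute: b = ∂h/∂y = -0.0004734.
|∇h| = √(-0.01550² + -0.0004734²) = 0.01551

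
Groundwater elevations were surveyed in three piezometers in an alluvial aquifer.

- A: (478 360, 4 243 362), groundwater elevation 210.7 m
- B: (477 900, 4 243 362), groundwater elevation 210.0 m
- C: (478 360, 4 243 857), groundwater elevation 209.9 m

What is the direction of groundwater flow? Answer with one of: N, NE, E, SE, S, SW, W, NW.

NW

∂h/∂x = (210.0 − 210.7) / (477900 − 478360) = +0.001522
∂h/∂y = (209.9 − 210.7) / (4243857 − 4243362) = -0.001616
Flow = −∇h = (-0.001522 east, +0.001616 north), which points northwest.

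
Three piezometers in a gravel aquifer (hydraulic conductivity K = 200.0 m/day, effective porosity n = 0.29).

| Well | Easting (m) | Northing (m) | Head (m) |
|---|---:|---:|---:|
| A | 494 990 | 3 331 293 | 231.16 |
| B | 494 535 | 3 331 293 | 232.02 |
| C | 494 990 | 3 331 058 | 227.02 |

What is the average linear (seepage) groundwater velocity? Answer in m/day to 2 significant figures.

12 m/day

∂h/∂x = (232.02 − 231.16) / (494535 − 494990) = -0.001890
∂h/∂y = (227.02 − 231.16) / (3331058 − 3331293) = +0.01762
|∇h| = √(-0.001890² + 0.01762²) = 0.01772
Seepage velocity v = K·i/n = 200.0 × 0.01772 / 0.29 = 12.22 m/day.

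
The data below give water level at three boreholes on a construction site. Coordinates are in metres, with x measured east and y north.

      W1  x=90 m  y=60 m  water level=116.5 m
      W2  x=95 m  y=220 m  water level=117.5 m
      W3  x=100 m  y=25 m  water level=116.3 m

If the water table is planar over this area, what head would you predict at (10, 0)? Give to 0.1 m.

Differences from W1: to W2 (Δx, Δy, Δh) = (5, 160, +1.0); to W3 = (10, -35, -0.2).
Solve a·Δx + b·Δy = Δh: det = 5·(-35) − 10·160 = -1775.
∂h/∂x = [(+1.0)·(-35) − (-0.2)·160] / -1775 = +0.001690
∂h/∂y = [5·(-0.2) − 10·(+1.0)] / -1775 = +0.006197
h(10, 0) = 116.5 + (+0.001690)·(-80) + (+0.006197)·(-60) = 116.5 -0.135 -0.372 = 115.993 m.

116.0 m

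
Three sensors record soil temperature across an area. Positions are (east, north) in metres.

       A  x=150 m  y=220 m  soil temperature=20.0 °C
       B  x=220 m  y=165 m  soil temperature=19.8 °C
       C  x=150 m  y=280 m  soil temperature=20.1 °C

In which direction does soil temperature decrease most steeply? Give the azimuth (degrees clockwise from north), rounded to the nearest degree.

With T = a·x + b·y + c and A as origin, the differences give:
  70·a + (-55)·b = -0.2
  0·a + 60·b = +0.1
Eliminate b (×60 and ×(-55), subtract): 4200·a = -6.50 → a = ∂T/∂x = -0.001548
Back-substitute: b = ∂T/∂y = +0.001667.
Steepest decrease is along −∇f: components (+0.001548 E, -0.001667 N).
Azimuth = atan2(+0.001548, -0.001667) = 137.1° ≈ 137°.

137°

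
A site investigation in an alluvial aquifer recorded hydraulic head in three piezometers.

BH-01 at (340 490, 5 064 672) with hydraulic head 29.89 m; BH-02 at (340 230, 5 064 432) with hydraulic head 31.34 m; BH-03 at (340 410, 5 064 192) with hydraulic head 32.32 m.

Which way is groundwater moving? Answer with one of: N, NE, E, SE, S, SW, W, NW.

Taking BH-01 as reference: BH-02−BH-01 = (-260, -240, +1.45); BH-03−BH-01 = (-80, -480, +2.43).
Determinant of the coordinate differences = (-260)·(-480) − (-80)·(-240) = 105600.
∂h/∂x = [(+1.45)·(-480) − (+2.43)·(-240)] / 105600 = -0.001068
∂h/∂y = [(-260)·(+2.43) − (-80)·(+1.45)] / 105600 = -0.004884
Flow = −∇h = (+0.001068 east, +0.004884 north), which points north.

N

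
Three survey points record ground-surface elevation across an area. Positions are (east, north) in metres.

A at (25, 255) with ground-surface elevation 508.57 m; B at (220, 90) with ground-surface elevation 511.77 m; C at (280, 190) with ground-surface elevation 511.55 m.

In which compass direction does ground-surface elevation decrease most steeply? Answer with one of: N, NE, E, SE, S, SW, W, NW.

Differences from A: to B (Δx, Δy, Δh) = (195, -165, +3.20); to C = (255, -65, +2.98).
Solve a·Δx + b·Δy = Δz: det = 195·(-65) − 255·(-165) = 29400.
∂z/∂x = [(+3.20)·(-65) − (+2.98)·(-165)] / 29400 = +0.009650
∂z/∂y = [195·(+2.98) − 255·(+3.20)] / 29400 = -0.007990
Steepest decrease is along −∇f = (-0.009650 E, +0.007990 N) → northwest.

NW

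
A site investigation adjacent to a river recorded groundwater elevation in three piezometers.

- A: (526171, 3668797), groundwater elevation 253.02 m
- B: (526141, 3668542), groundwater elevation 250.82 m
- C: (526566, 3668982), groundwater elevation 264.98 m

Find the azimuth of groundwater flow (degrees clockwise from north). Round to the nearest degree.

259°

With h = a·x + b·y + c and A as origin, the differences give:
  (-30)·a + (-255)·b = -2.20
  395·a + 185·b = +11.96
Eliminate b (×185 and ×(-255), subtract): 95175·a = 2642.800 → a = ∂h/∂x = +0.02777
Back-substitute: b = ∂h/∂y = +0.005361.
Flow direction (−∇h) has components (-0.02777 E, -0.005361 N).
Azimuth = atan2(E, N) = atan2(-0.02777, -0.005361) = 259.1° ≈ 259°.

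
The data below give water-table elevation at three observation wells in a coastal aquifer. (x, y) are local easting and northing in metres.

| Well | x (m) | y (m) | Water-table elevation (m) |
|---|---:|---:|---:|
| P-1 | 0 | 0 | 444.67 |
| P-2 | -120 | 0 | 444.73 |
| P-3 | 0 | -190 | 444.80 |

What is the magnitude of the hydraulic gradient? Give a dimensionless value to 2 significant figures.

∂h/∂x = (444.73 − 444.67) / (-120 − 0) = -0.0005000
∂h/∂y = (444.80 − 444.67) / (-190 − 0) = -0.0006842
|∇h| = √(-0.0005000² + -0.0006842²) = 0.0008474

0.00085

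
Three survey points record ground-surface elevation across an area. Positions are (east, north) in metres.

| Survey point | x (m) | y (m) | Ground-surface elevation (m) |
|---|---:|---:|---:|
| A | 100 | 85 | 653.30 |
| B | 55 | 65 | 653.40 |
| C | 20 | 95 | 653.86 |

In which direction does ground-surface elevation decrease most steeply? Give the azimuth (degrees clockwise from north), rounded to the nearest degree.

With z = a·x + b·y + c and A as origin, the differences give:
  (-45)·a + (-20)·b = +0.10
  (-80)·a + 10·b = +0.56
Eliminate b (×10 and ×(-20), subtract): -2050·a = 12.200 → a = ∂z/∂x = -0.005951
Back-substitute: b = ∂z/∂y = +0.008390.
Steepest decrease is along −∇f: components (+0.005951 E, -0.008390 N).
Azimuth = atan2(+0.005951, -0.008390) = 144.7° ≈ 145°.

145°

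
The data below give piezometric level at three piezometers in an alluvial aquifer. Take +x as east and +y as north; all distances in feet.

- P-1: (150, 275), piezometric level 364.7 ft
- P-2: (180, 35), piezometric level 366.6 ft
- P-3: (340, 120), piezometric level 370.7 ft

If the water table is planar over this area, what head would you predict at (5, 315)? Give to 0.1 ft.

360.5 ft

Taking P-1 as reference: P-2−P-1 = (30, -240, +1.9); P-3−P-1 = (190, -155, +6.0).
Determinant of the coordinate differences = 30·(-155) − 190·(-240) = 40950.
∂h/∂x = [(+1.9)·(-155) − (+6.0)·(-240)] / 40950 = +0.02797
∂h/∂y = [30·(+6.0) − 190·(+1.9)] / 40950 = -0.004420
h(5, 315) = 364.7 + (+0.02797)·(-145) + (-0.004420)·(40) = 364.7 -4.056 -0.177 = 360.467 ft.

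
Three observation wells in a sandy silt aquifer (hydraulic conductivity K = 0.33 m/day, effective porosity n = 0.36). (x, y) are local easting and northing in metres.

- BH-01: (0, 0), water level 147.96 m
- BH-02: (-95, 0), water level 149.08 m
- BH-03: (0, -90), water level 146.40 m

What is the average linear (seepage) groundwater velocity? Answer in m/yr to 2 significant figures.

∂h/∂x = (149.08 − 147.96) / (-95 − 0) = -0.01179
∂h/∂y = (146.40 − 147.96) / (-90 − 0) = +0.01733
|∇h| = √(-0.01179² + 0.01733²) = 0.02096
Seepage velocity v = K·i/n = 0.33 × 0.02096 / 0.36 = 0.01921 m/day = 7.016 m/yr.

7.0 m/yr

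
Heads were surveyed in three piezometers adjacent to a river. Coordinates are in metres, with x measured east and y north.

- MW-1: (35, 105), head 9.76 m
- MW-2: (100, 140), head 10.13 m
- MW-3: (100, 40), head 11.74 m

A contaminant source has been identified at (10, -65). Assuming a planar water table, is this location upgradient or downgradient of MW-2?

upgradient

With h = a·x + b·y + c and MW-1 as origin, the differences give:
  65·a + 35·b = +0.37
  65·a + (-65)·b = +1.98
Eliminate b (×(-65) and ×35, subtract): -6500·a = -93.350 → a = ∂h/∂x = +0.01436
Back-substitute: b = ∂h/∂y = -0.01610.
Head at (10, -65) = 9.76 + (+0.01436)·(-25) + (-0.01610)·(-170) = 12.14 m.
That is higher than the 10.13 m at MW-2, so the point is upgradient.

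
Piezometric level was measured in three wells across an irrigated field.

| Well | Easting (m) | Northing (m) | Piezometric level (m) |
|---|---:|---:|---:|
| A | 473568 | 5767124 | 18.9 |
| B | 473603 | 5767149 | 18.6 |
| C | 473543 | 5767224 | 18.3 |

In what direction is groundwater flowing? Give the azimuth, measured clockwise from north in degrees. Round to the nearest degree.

028°

With h = a·x + b·y + c and A as origin, the differences give:
  35·a + 25·b = -0.3
  (-25)·a + 100·b = -0.6
Eliminate b (×100 and ×25, subtract): 4125·a = -15.00 → a = ∂h/∂x = -0.003636
Back-substitute: b = ∂h/∂y = -0.006909.
Flow direction (−∇h) has components (+0.003636 E, +0.006909 N).
Azimuth = atan2(E, N) = atan2(+0.003636, +0.006909) = 27.8° ≈ 028°.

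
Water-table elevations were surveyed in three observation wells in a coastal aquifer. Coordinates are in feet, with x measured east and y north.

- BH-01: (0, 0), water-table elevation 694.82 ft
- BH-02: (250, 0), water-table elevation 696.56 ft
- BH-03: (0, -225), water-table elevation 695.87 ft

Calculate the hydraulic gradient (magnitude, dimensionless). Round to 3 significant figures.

0.00838

∂h/∂x = (696.56 − 694.82) / (250 − 0) = +0.006960
∂h/∂y = (695.87 − 694.82) / (-225 − 0) = -0.004667
|∇h| = √(0.006960² + -0.004667²) = 0.00838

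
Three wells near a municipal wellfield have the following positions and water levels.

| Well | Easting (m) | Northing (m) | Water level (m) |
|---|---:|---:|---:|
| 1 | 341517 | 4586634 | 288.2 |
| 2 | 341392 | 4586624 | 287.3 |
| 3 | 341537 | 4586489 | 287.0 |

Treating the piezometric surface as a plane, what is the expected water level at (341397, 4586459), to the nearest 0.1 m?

Differences from 1: to 2 (Δx, Δy, Δh) = (-125, -10, -0.9); to 3 = (20, -145, -1.2).
Solve a·Δx + b·Δy = Δh: det = (-125)·(-145) − 20·(-10) = 18325.
∂h/∂x = [(-0.9)·(-145) − (-1.2)·(-10)] / 18325 = +0.006467
∂h/∂y = [(-125)·(-1.2) − 20·(-0.9)] / 18325 = +0.009168
h(341397, 4586459) = 288.2 + (+0.006467)·(-120) + (+0.009168)·(-175) = 288.2 -0.776 -1.604 = 285.820 m.

285.8 m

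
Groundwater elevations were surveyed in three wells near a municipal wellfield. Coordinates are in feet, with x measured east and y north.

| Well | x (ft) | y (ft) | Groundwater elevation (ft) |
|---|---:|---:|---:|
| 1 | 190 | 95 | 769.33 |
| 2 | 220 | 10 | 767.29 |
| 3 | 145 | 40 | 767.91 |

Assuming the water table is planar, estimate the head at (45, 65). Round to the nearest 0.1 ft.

Three-point gradient (reference 1): Δ to 2 = (30, -85, -2.04), Δ to 3 = (-45, -55, -1.42).
∂h/∂x = +0.001553, ∂h/∂y = +0.02455 (det = -5475).
h(45, 65) = 769.33 + (+0.001553)·(-145) + (+0.02455)·(-30) = 769.33 -0.225 -0.736 = 768.368 ft.

768.4 ft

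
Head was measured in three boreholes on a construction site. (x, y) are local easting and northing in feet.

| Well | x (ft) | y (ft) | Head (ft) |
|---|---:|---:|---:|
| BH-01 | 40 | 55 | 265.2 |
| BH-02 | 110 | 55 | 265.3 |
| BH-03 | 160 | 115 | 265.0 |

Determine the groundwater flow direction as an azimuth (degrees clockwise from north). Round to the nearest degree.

Taking BH-01 as reference: BH-02−BH-01 = (70, 0, +0.1); BH-03−BH-01 = (120, 60, -0.2).
Solve a·Δx + b·Δy = Δh: det = 70·60 − 120·0 = 4200.
∂h/∂x = [(+0.1)·60 − (-0.2)·0] / 4200 = +0.001429
∂h/∂y = [70·(-0.2) − 120·(+0.1)] / 4200 = -0.006190
Flow direction (−∇h) has components (-0.001429 E, +0.006190 N).
Azimuth = atan2(E, N) = atan2(-0.001429, +0.006190) = 347.0° ≈ 347°.

347°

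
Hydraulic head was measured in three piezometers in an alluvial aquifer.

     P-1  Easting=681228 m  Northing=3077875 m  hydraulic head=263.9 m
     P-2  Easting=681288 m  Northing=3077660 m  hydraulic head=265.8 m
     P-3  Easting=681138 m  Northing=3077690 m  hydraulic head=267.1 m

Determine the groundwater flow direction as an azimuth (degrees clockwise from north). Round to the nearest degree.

043°

With h = a·x + b·y + c and P-1 as origin, the differences give:
  60·a + (-215)·b = +1.9
  (-90)·a + (-185)·b = +3.2
Eliminate b (×(-185) and ×(-215), subtract): -30450·a = 336.50 → a = ∂h/∂x = -0.01105
Back-substitute: b = ∂h/∂y = -0.01192.
Flow direction (−∇h) has components (+0.01105 E, +0.01192 N).
Azimuth = atan2(E, N) = atan2(+0.01105, +0.01192) = 42.8° ≈ 043°.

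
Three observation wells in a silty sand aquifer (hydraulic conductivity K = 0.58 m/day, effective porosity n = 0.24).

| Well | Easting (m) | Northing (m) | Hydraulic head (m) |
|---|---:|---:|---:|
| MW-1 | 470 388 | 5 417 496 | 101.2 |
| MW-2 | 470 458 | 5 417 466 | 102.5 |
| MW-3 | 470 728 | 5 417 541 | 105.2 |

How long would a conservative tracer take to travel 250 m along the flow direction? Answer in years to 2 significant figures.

16 years

Taking MW-1 as reference: MW-2−MW-1 = (70, -30, +1.3); MW-3−MW-1 = (340, 45, +4.0).
Solve a·Δx + b·Δy = Δh: det = 70·45 − 340·(-30) = 13350.
∂h/∂x = [(+1.3)·45 − (+4.0)·(-30)] / 13350 = +0.01337
∂h/∂y = [70·(+4.0) − 340·(+1.3)] / 13350 = -0.01213
|∇h| = √(0.01337² + -0.01213²) = 0.01805
Seepage velocity v = K·i/n = 0.58 × 0.01805 / 0.24 = 0.04362 m/day.
t = 250 / 0.04362 = 5731 days = 15.7 years.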